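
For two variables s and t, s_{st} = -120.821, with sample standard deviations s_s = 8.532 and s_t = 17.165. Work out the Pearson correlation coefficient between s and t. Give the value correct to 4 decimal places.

r = Cov(s,t) / (s_s · s_t) = -120.821 / (8.532 × 17.165)
  = -120.821 / 146.4518 ≈ -0.8250

-0.8250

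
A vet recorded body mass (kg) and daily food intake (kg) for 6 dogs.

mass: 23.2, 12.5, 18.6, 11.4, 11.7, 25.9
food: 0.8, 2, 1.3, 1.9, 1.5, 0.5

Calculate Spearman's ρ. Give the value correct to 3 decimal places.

-0.829

Rank mass: 5, 3, 4, 1, 2, 6
Rank food: 2, 6, 3, 5, 4, 1
d = rank(mass) − rank(food): 3, -3, 1, -4, -2, 5; Σd² = 64
ρ = 1 − 6Σd² / [n(n²−1)] = 1 − 6×64 / (6×35) = 1 − 384/210 ≈ -0.829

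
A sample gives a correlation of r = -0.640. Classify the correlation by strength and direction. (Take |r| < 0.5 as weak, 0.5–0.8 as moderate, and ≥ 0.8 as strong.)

r = -0.640 < 0 so the relationship is negative.
|r| = 0.640, which falls in the moderate range.

moderate negative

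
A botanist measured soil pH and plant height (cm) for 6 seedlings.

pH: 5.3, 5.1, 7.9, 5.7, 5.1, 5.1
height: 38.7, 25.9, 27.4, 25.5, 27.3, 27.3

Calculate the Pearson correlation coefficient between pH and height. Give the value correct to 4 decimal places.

n = 6, Σx = 34.2, Σy = 172.1, Σx² = 201.02, Σy² = 5060.09, Σxy = 977.47
nΣxy − ΣxΣy = 5864.82 − 5885.82 = -21
nΣx² − (Σx)² = 1206.12 − 1169.64 = 36.48; nΣy² − (Σy)² = 30360.54 − 29618.41 = 742.13
r = -21 / √(36.48 × 742.13) = -21 / 164.5385 ≈ -0.1276

-0.1276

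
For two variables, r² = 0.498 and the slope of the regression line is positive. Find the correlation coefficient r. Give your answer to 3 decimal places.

|r| = √0.498 = 0.706
The association is positive, so r = 0.706.

0.706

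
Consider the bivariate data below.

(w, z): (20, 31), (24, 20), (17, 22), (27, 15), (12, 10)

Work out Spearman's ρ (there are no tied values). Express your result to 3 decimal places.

0.100

Rank w: 3, 4, 2, 5, 1
Rank z: 5, 3, 4, 2, 1
d = rank(w) − rank(z): -2, 1, -2, 3, 0; Σd² = 18
ρ = 1 − 6Σd² / [n(n²−1)] = 1 − 6×18 / (5×24) = 1 − 108/120 ≈ 0.100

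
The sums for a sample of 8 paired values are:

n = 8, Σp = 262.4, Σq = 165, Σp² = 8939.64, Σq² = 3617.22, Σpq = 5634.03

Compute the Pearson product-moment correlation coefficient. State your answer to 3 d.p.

r = (nΣpq − ΣpΣq) / √[(nΣp² − (Σp)²)(nΣq² − (Σq)²)]
Numerator: 8×5634.03 − 262.4×165 = 1776.24
Denominator: √[(71517.12 − 68853.76)(28937.76 − 27225)] = √[2663.36 × 1712.76] = 2135.8128
r = 1776.24 / 2135.8128 ≈ 0.832

0.832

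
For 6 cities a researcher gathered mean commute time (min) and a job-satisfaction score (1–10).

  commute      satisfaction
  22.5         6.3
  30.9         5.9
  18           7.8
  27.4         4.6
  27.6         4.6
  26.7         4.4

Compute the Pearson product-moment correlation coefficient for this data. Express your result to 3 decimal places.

-0.739

n = 6, Σx = 153.1, Σy = 33.6, Σx² = 4010.47, Σy² = 197.02, Σxy = 834.94
nΣxy − ΣxΣy = 5009.64 − 5144.16 = -134.52
nΣx² − (Σx)² = 24062.82 − 23439.61 = 623.21; nΣy² − (Σy)² = 1182.12 − 1128.96 = 53.16
r = -134.52 / √(623.21 × 53.16) = -134.52 / 182.0161 ≈ -0.739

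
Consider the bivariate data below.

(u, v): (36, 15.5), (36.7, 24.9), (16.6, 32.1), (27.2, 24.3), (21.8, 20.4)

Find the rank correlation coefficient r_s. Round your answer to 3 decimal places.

-0.300

Rank u: 4, 5, 1, 3, 2
Rank v: 1, 4, 5, 3, 2
d = rank(u) − rank(v): 3, 1, -4, 0, 0; Σd² = 26
ρ = 1 − 6Σd² / [n(n²−1)] = 1 − 6×26 / (5×24) = 1 − 156/120 ≈ -0.300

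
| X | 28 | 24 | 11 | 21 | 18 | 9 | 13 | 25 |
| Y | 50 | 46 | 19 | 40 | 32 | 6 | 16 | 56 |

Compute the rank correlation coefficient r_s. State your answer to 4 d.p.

Rank X: 8, 6, 2, 5, 4, 1, 3, 7
Rank Y: 7, 6, 3, 5, 4, 1, 2, 8
d = rank(X) − rank(Y): 1, 0, -1, 0, 0, 0, 1, -1; Σd² = 4
ρ = 1 − 6Σd² / [n(n²−1)] = 1 − 6×4 / (8×63) = 1 − 24/504 ≈ 0.9524

0.9524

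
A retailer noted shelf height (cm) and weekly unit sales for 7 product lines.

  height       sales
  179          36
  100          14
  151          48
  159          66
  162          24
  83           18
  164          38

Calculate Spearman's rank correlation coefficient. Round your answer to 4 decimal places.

0.3929

Rank height: 7, 2, 3, 4, 5, 1, 6
Rank sales: 4, 1, 6, 7, 3, 2, 5
d = rank(height) − rank(sales): 3, 1, -3, -3, 2, -1, 1; Σd² = 34
ρ = 1 − 6Σd² / [n(n²−1)] = 1 − 6×34 / (7×48) = 1 − 204/336 ≈ 0.3929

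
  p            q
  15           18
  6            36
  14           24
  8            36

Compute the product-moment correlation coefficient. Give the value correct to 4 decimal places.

-0.9667

n = 4, Σp = 43, Σq = 114, Σp² = 521, Σq² = 3492, Σpq = 1110
nΣpq − ΣpΣq = 4440 − 4902 = -462
nΣp² − (Σp)² = 2084 − 1849 = 235; nΣq² − (Σq)² = 13968 − 12996 = 972
r = -462 / √(235 × 972) = -462 / 477.9330 ≈ -0.9667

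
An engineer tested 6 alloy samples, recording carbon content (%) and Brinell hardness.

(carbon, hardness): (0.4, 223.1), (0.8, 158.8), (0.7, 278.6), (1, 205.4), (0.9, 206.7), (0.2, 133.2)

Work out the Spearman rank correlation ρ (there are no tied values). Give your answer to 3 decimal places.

0.086

Rank carbon: 2, 4, 3, 6, 5, 1
Rank hardness: 5, 2, 6, 3, 4, 1
d = rank(carbon) − rank(hardness): -3, 2, -3, 3, 1, 0; Σd² = 32
ρ = 1 − 6Σd² / [n(n²−1)] = 1 − 6×32 / (6×35) = 1 − 192/210 ≈ 0.086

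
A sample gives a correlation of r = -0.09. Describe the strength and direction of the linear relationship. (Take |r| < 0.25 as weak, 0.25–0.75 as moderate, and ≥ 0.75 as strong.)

r = -0.09 < 0 so the relationship is negative.
|r| = 0.09, which falls in the weak range.

weak negative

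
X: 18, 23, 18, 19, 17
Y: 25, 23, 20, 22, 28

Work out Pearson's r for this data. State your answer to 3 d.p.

n = 5, ΣX = 95, ΣY = 118, ΣX² = 1827, ΣY² = 2822, ΣXY = 2233
nΣXY − ΣXΣY = 11165 − 11210 = -45
nΣX² − (ΣX)² = 9135 − 9025 = 110; nΣY² − (ΣY)² = 14110 − 13924 = 186
r = -45 / √(110 × 186) = -45 / 143.0385 ≈ -0.315

-0.315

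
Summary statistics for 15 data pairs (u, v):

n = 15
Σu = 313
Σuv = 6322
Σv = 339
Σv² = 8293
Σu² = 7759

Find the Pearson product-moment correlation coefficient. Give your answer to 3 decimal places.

r = (nΣuv − ΣuΣv) / √[(nΣu² − (Σu)²)(nΣv² − (Σv)²)]
Numerator: 15×6322 − 313×339 = -11277
Denominator: √[(116385 − 97969)(124395 − 114921)] = √[18416 × 9474] = 13208.8298
r = -11277 / 13208.8298 ≈ -0.854

-0.854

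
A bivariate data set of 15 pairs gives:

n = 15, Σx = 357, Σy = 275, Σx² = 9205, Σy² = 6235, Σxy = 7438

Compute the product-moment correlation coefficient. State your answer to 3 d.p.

0.971

r = (nΣxy − ΣxΣy) / √[(nΣx² − (Σx)²)(nΣy² − (Σy)²)]
Numerator: 15×7438 − 357×275 = 13395
Denominator: √[(138075 − 127449)(93525 − 75625)] = √[10626 × 17900] = 13791.4974
r = 13395 / 13791.4974 ≈ 0.971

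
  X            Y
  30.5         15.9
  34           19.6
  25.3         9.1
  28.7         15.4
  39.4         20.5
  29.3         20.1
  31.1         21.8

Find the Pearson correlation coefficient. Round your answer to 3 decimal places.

n = 7, ΣX = 218.3, ΣY = 122.4, ΣX² = 6928.09, ΣY² = 2256.44, ΣXY = 3898.17
nΣXY − ΣXΣY = 27287.19 − 26719.92 = 567.27
nΣX² − (ΣX)² = 48496.63 − 47654.89 = 841.74; nΣY² − (ΣY)² = 15795.08 − 14981.76 = 813.32
r = 567.27 / √(841.74 × 813.32) = 567.27 / 827.4080 ≈ 0.686

0.686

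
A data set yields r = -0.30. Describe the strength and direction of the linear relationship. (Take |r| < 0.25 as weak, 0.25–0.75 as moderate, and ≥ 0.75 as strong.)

moderate negative

r = -0.30 < 0 so the relationship is negative.
|r| = 0.30, which falls in the moderate range.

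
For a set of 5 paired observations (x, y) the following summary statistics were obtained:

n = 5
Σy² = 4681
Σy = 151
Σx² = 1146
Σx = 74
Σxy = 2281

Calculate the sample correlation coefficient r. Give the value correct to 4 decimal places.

0.5898

r = (nΣxy − ΣxΣy) / √[(nΣx² − (Σx)²)(nΣy² − (Σy)²)]
Numerator: 5×2281 − 74×151 = 231
Denominator: √[(5730 − 5476)(23405 − 22801)] = √[254 × 604] = 391.6835
r = 231 / 391.6835 ≈ 0.5898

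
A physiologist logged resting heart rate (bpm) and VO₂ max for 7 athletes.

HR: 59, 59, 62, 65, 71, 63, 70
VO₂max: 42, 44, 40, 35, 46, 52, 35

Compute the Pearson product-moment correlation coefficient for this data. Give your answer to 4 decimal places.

-0.2092

n = 7, Σx = 449, Σy = 294, Σx² = 28941, Σy² = 12570, Σxy = 18821
nΣxy − ΣxΣy = 131747 − 132006 = -259
nΣx² − (Σx)² = 202587 − 201601 = 986; nΣy² − (Σy)² = 87990 − 86436 = 1554
r = -259 / √(986 × 1554) = -259 / 1237.8384 ≈ -0.2092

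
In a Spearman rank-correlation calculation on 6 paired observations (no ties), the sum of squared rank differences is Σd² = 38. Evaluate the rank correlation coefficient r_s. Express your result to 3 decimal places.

ρ = 1 − 6Σd² / [n(n²−1)] = 1 − 6×38 / (6×35)
  = 1 − 228/210 = 1 − 1.0857 ≈ -0.086

-0.086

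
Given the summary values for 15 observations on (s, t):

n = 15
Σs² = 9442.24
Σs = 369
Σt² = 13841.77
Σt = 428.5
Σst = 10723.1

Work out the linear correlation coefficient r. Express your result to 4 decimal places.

r = (nΣst − ΣsΣt) / √[(nΣs² − (Σs)²)(nΣt² − (Σt)²)]
Numerator: 15×10723.1 − 369×428.5 = 2730
Denominator: √[(141633.6 − 136161)(207626.55 − 183612.25)] = √[5472.6 × 24014.3] = 11463.8850
r = 2730 / 11463.8850 ≈ 0.2381

0.2381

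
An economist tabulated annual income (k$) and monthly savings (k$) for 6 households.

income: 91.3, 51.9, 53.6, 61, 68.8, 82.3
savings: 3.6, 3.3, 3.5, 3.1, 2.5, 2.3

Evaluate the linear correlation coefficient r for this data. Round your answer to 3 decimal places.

-0.216

n = 6, Σx = 408.9, Σy = 18.3, Σx² = 29129.99, Σy² = 57.25, Σxy = 1237.94
nΣxy − ΣxΣy = 7427.64 − 7482.87 = -55.23
nΣx² − (Σx)² = 174779.94 − 167199.21 = 7580.73; nΣy² − (Σy)² = 343.5 − 334.89 = 8.61
r = -55.23 / √(7580.73 × 8.61) = -55.23 / 255.4801 ≈ -0.216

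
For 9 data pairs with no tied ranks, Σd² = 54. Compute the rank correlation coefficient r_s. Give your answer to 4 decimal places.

ρ = 1 − 6Σd² / [n(n²−1)] = 1 − 6×54 / (9×80)
  = 1 − 324/720 = 1 − 0.45000 ≈ 0.5500

0.5500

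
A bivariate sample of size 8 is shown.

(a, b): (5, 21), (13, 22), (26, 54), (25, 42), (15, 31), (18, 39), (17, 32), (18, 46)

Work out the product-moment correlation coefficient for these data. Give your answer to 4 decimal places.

n = 8, Σa = 137, Σb = 287, Σa² = 2657, Σb² = 11227, Σab = 5384
nΣab − ΣaΣb = 43072 − 39319 = 3753
nΣa² − (Σa)² = 21256 − 18769 = 2487; nΣb² − (Σb)² = 89816 − 82369 = 7447
r = 3753 / √(2487 × 7447) = 3753 / 4303.5670 ≈ 0.8721

0.8721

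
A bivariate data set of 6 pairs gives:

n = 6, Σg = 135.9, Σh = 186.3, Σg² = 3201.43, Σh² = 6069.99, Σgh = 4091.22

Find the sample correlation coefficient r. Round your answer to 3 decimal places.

-0.685

r = (nΣgh − ΣgΣh) / √[(nΣg² − (Σg)²)(nΣh² − (Σh)²)]
Numerator: 6×4091.22 − 135.9×186.3 = -770.85
Denominator: √[(19208.58 − 18468.81)(36419.94 − 34707.69)] = √[739.77 × 1712.25] = 1125.4649
r = -770.85 / 1125.4649 ≈ -0.685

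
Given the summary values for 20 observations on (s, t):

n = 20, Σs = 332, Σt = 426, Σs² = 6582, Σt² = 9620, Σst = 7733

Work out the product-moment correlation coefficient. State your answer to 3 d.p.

r = (nΣst − ΣsΣt) / √[(nΣs² − (Σs)²)(nΣt² − (Σt)²)]
Numerator: 20×7733 − 332×426 = 13228
Denominator: √[(131640 − 110224)(192400 − 181476)] = √[21416 × 10924] = 15295.3713
r = 13228 / 15295.3713 ≈ 0.865

0.865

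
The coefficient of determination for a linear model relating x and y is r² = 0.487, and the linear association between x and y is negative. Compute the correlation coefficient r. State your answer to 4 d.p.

-0.6979

|r| = √0.487 = 0.6979
The association is negative, so r = −0.6979.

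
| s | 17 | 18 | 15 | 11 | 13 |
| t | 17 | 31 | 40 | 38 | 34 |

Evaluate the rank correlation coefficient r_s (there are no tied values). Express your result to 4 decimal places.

Rank s: 4, 5, 3, 1, 2
Rank t: 1, 2, 5, 4, 3
d = rank(s) − rank(t): 3, 3, -2, -3, -1; Σd² = 32
ρ = 1 − 6Σd² / [n(n²−1)] = 1 − 6×32 / (5×24) = 1 − 192/120 ≈ -0.6000

-0.6000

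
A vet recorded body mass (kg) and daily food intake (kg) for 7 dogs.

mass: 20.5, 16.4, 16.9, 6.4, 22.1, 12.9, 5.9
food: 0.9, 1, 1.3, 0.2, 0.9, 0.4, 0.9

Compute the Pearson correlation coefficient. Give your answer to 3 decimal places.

0.528

n = 7, Σx = 101.1, Σy = 5.6, Σx² = 1705.41, Σy² = 5.32, Σxy = 88.46
nΣxy − ΣxΣy = 619.22 − 566.16 = 53.06
nΣx² − (Σx)² = 11937.87 − 10221.21 = 1716.66; nΣy² − (Σy)² = 37.24 − 31.36 = 5.88
r = 53.06 / √(1716.66 × 5.88) = 53.06 / 100.4687 ≈ 0.528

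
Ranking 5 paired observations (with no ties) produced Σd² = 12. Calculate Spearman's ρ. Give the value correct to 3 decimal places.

ρ = 1 − 6Σd² / [n(n²−1)] = 1 − 6×12 / (5×24)
  = 1 − 72/120 = 1 − 0.6000 ≈ 0.400

0.400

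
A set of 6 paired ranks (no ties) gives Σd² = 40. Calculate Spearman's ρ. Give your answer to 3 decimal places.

ρ = 1 − 6Σd² / [n(n²−1)] = 1 − 6×40 / (6×35)
  = 1 − 240/210 = 1 − 1.1429 ≈ -0.143

-0.143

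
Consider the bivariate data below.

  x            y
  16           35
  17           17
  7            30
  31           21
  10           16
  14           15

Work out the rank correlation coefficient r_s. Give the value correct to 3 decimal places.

Rank x: 4, 5, 1, 6, 2, 3
Rank y: 6, 3, 5, 4, 2, 1
d = rank(x) − rank(y): -2, 2, -4, 2, 0, 2; Σd² = 32
ρ = 1 − 6Σd² / [n(n²−1)] = 1 − 6×32 / (6×35) = 1 − 192/210 ≈ 0.086

0.086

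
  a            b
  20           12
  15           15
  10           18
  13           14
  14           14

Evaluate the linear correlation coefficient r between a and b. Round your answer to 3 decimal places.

n = 5, Σa = 72, Σb = 73, Σa² = 1090, Σb² = 1085, Σab = 1023
nΣab − ΣaΣb = 5115 − 5256 = -141
nΣa² − (Σa)² = 5450 − 5184 = 266; nΣb² − (Σb)² = 5425 − 5329 = 96
r = -141 / √(266 × 96) = -141 / 159.7999 ≈ -0.882

-0.882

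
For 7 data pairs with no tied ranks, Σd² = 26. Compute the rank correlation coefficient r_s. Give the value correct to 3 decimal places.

0.536

ρ = 1 − 6Σd² / [n(n²−1)] = 1 − 6×26 / (7×48)
  = 1 − 156/336 = 1 − 0.4643 ≈ 0.536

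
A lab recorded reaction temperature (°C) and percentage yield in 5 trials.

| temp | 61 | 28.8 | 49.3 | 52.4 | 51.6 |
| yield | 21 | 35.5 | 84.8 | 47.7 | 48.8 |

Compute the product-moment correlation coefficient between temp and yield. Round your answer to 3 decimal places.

n = 5, Σx = 243.1, Σy = 237.8, Σx² = 12389.25, Σy² = 13549.02, Σxy = 11501.6
nΣxy − ΣxΣy = 57508 − 57809.18 = -301.18
nΣx² − (Σx)² = 61946.25 − 59097.61 = 2848.64; nΣy² − (Σy)² = 67745.1 − 56548.84 = 11196.26
r = -301.18 / √(2848.64 × 11196.26) = -301.18 / 5647.4874 ≈ -0.053

-0.053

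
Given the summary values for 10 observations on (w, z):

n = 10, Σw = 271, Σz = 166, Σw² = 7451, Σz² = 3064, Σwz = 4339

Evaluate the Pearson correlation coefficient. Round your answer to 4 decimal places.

-0.8790

r = (nΣwz − ΣwΣz) / √[(nΣw² − (Σw)²)(nΣz² − (Σz)²)]
Numerator: 10×4339 − 271×166 = -1596
Denominator: √[(74510 − 73441)(30640 − 27556)] = √[1069 × 3084] = 1815.7081
r = -1596 / 1815.7081 ≈ -0.8790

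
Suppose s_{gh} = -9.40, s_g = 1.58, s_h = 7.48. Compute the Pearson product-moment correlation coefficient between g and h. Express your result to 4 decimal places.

-0.7954

r = Cov(g,h) / (s_g · s_h) = -9.40 / (1.58 × 7.48)
  = -9.40 / 11.8184 ≈ -0.7954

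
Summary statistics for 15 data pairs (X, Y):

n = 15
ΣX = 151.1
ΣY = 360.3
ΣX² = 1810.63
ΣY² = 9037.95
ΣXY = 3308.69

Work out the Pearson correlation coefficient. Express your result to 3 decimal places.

r = (nΣXY − ΣXΣY) / √[(nΣX² − (ΣX)²)(nΣY² − (ΣY)²)]
Numerator: 15×3308.69 − 151.1×360.3 = -4810.98
Denominator: √[(27159.45 − 22831.21)(135569.25 − 129816.09)] = √[4328.24 × 5753.16] = 4990.0959
r = -4810.98 / 4990.0959 ≈ -0.964

-0.964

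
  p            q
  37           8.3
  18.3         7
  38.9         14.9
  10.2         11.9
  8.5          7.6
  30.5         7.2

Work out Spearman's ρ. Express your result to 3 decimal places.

Rank p: 5, 3, 6, 2, 1, 4
Rank q: 4, 1, 6, 5, 3, 2
d = rank(p) − rank(q): 1, 2, 0, -3, -2, 2; Σd² = 22
ρ = 1 − 6Σd² / [n(n²−1)] = 1 − 6×22 / (6×35) = 1 − 132/210 ≈ 0.371

0.371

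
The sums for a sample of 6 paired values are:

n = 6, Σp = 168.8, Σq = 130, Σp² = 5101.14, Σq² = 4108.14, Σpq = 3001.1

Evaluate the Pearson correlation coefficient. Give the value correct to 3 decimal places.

r = (nΣpq − ΣpΣq) / √[(nΣp² − (Σp)²)(nΣq² − (Σq)²)]
Numerator: 6×3001.1 − 168.8×130 = -3937.4
Denominator: √[(30606.84 − 28493.44)(24648.84 − 16900)] = √[2113.4 × 7748.84] = 4046.7763
r = -3937.4 / 4046.7763 ≈ -0.973

-0.973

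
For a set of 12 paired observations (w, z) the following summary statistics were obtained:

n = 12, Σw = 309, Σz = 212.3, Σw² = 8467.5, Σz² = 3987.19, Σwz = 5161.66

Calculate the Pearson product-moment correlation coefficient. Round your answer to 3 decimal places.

-0.888

r = (nΣwz − ΣwΣz) / √[(nΣw² − (Σw)²)(nΣz² − (Σz)²)]
Numerator: 12×5161.66 − 309×212.3 = -3660.78
Denominator: √[(101610 − 95481)(47846.28 − 45071.29)] = √[6129 × 2774.99] = 4124.0652
r = -3660.78 / 4124.0652 ≈ -0.888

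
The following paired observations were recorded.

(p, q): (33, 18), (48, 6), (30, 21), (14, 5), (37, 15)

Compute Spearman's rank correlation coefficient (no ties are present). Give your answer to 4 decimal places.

Rank p: 3, 5, 2, 1, 4
Rank q: 4, 2, 5, 1, 3
d = rank(p) − rank(q): -1, 3, -3, 0, 1; Σd² = 20
ρ = 1 − 6Σd² / [n(n²−1)] = 1 − 6×20 / (5×24) = 1 − 120/120 ≈ 0.0000

0.0000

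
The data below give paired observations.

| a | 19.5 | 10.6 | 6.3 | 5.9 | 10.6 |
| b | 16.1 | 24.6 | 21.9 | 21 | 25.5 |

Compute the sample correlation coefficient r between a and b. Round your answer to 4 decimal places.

n = 5, Σa = 52.9, Σb = 109.1, Σa² = 679.47, Σb² = 2435.23, Σab = 1106.88
nΣab − ΣaΣb = 5534.4 − 5771.39 = -236.99
nΣa² − (Σa)² = 3397.35 − 2798.41 = 598.94; nΣb² − (Σb)² = 12176.15 − 11902.81 = 273.34
r = -236.99 / √(598.94 × 273.34) = -236.99 / 404.6162 ≈ -0.5857

-0.5857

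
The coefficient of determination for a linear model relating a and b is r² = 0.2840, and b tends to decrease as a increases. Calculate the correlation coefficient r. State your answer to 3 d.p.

-0.533

|r| = √0.2840 = 0.533
The association is negative, so r = −0.533.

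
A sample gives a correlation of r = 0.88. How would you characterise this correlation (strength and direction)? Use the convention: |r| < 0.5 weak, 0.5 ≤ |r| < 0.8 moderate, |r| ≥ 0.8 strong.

strong positive

r = 0.88 > 0 so the relationship is positive.
|r| = 0.88, which falls in the strong range.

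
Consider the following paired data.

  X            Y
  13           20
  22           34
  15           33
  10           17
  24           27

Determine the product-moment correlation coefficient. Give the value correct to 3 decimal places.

n = 5, ΣX = 84, ΣY = 131, ΣX² = 1554, ΣY² = 3663, ΣXY = 2321
nΣXY − ΣXΣY = 11605 − 11004 = 601
nΣX² − (ΣX)² = 7770 − 7056 = 714; nΣY² − (ΣY)² = 18315 − 17161 = 1154
r = 601 / √(714 × 1154) = 601 / 907.7202 ≈ 0.662

0.662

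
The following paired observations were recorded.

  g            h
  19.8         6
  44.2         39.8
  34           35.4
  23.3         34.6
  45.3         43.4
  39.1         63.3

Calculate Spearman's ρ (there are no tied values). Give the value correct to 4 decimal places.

Rank g: 1, 5, 3, 2, 6, 4
Rank h: 1, 4, 3, 2, 5, 6
d = rank(g) − rank(h): 0, 1, 0, 0, 1, -2; Σd² = 6
ρ = 1 − 6Σd² / [n(n²−1)] = 1 − 6×6 / (6×35) = 1 − 36/210 ≈ 0.8286

0.8286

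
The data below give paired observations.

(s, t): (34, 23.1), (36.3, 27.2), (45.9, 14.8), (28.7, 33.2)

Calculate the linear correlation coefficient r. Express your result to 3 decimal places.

n = 4, Σs = 144.9, Σt = 98.3, Σs² = 5404.19, Σt² = 2594.73, Σst = 3404.92
nΣst − ΣsΣt = 13619.68 − 14243.67 = -623.99
nΣs² − (Σs)² = 21616.76 − 20996.01 = 620.75; nΣt² − (Σt)² = 10378.92 − 9662.89 = 716.03
r = -623.99 / √(620.75 × 716.03) = -623.99 / 666.6900 ≈ -0.936

-0.936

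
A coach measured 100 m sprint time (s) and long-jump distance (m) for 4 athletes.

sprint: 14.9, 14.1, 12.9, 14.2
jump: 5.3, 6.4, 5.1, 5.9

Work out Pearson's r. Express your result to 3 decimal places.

n = 4, Σx = 56.1, Σy = 22.7, Σx² = 788.87, Σy² = 129.87, Σxy = 318.78
nΣxy − ΣxΣy = 1275.12 − 1273.47 = 1.65
nΣx² − (Σx)² = 3155.48 − 3147.21 = 8.27; nΣy² − (Σy)² = 519.48 − 515.29 = 4.19
r = 1.65 / √(8.27 × 4.19) = 1.65 / 5.8865 ≈ 0.280

0.280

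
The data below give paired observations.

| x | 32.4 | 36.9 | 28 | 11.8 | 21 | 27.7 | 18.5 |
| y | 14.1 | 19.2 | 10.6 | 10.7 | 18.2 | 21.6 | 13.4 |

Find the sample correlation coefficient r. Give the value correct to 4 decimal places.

0.4569

n = 7, Σx = 176.3, Σy = 107.8, Σx² = 4885.15, Σy² = 1771.66, Σxy = 2816.8
nΣxy − ΣxΣy = 19717.6 − 19005.14 = 712.46
nΣx² − (Σx)² = 34196.05 − 31081.69 = 3114.36; nΣy² − (Σy)² = 12401.62 − 11620.84 = 780.78
r = 712.46 / √(3114.36 × 780.78) = 712.46 / 1559.3685 ≈ 0.4569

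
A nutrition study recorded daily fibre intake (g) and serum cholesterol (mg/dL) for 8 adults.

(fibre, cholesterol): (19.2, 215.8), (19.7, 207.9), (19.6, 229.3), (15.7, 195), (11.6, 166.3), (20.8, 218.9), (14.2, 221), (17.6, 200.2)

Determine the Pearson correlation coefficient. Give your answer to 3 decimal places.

0.714

n = 8, Σx = 138.4, Σy = 1654.4, Σx² = 2465.98, Σy² = 344889.48, Σxy = 28938.69
nΣxy − ΣxΣy = 231509.52 − 228968.96 = 2540.56
nΣx² − (Σx)² = 19727.84 − 19154.56 = 573.28; nΣy² − (Σy)² = 2759115.84 − 2737039.36 = 22076.48
r = 2540.56 / √(573.28 × 22076.48) = 2540.56 / 3557.5279 ≈ 0.714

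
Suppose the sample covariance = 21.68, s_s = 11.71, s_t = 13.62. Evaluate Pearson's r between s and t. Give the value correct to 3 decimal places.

0.136

r = Cov(s,t) / (s_s · s_t) = 21.68 / (11.71 × 13.62)
  = 21.68 / 159.4902 ≈ 0.136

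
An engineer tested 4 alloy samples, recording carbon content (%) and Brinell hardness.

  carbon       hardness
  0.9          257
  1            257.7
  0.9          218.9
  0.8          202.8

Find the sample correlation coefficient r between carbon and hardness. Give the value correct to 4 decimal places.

n = 4, Σx = 3.6, Σy = 936.4, Σx² = 3.26, Σy² = 221503.34, Σxy = 848.25
nΣxy − ΣxΣy = 3393 − 3371.04 = 21.96
nΣx² − (Σx)² = 13.04 − 12.96 = 0.08; nΣy² − (Σy)² = 886013.36 − 876844.96 = 9168.4
r = 21.96 / √(0.08 × 9168.4) = 21.96 / 27.0827 ≈ 0.8109

0.8109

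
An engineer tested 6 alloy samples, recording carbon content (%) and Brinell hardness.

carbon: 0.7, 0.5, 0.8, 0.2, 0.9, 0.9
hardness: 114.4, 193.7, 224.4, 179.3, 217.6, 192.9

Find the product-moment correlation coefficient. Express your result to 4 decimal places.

0.2522

n = 6, Σx = 4, Σy = 1122.3, Σx² = 3.04, Σy² = 217671.07, Σxy = 761.76
nΣxy − ΣxΣy = 4570.56 − 4489.2 = 81.36
nΣx² − (Σx)² = 18.24 − 16 = 2.24; nΣy² − (Σy)² = 1306026.42 − 1259557.29 = 46469.13
r = 81.36 / √(2.24 × 46469.13) = 81.36 / 322.6311 ≈ 0.2522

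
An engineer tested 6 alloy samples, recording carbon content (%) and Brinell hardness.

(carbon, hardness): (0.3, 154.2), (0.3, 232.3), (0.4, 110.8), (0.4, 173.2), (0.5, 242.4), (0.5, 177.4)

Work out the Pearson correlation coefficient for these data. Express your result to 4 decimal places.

0.1512

n = 6, Σx = 2.4, Σy = 1090.3, Σx² = 1, Σy² = 210244.33, Σxy = 439.45
nΣxy − ΣxΣy = 2636.7 − 2616.72 = 19.98
nΣx² − (Σx)² = 6 − 5.76 = 0.24; nΣy² − (Σy)² = 1261465.98 − 1188754.09 = 72711.89
r = 19.98 / √(0.24 × 72711.89) = 19.98 / 132.1017 ≈ 0.1512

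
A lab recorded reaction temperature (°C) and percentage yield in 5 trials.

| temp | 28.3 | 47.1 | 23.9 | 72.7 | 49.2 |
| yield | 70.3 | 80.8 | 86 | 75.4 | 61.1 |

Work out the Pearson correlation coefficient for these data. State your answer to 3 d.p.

-0.254

n = 5, Σx = 221.2, Σy = 373.6, Σx² = 11296.44, Σy² = 28285.1, Σxy = 16338.27
nΣxy − ΣxΣy = 81691.35 − 82640.32 = -948.97
nΣx² − (Σx)² = 56482.2 − 48929.44 = 7552.76; nΣy² − (Σy)² = 141425.5 − 139576.96 = 1848.54
r = -948.97 / √(7552.76 × 1848.54) = -948.97 / 3736.5196 ≈ -0.254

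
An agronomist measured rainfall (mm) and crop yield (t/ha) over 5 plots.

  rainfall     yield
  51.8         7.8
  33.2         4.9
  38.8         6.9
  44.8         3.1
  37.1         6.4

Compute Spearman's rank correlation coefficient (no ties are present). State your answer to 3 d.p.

0.400

Rank rainfall: 5, 1, 3, 4, 2
Rank yield: 5, 2, 4, 1, 3
d = rank(rainfall) − rank(yield): 0, -1, -1, 3, -1; Σd² = 12
ρ = 1 − 6Σd² / [n(n²−1)] = 1 − 6×12 / (5×24) = 1 − 72/120 ≈ 0.400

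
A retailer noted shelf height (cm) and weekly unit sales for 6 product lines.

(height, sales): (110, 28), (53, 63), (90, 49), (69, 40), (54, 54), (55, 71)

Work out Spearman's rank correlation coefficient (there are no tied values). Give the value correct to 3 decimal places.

Rank height: 6, 1, 5, 4, 2, 3
Rank sales: 1, 5, 3, 2, 4, 6
d = rank(height) − rank(sales): 5, -4, 2, 2, -2, -3; Σd² = 62
ρ = 1 − 6Σd² / [n(n²−1)] = 1 − 6×62 / (6×35) = 1 − 372/210 ≈ -0.771

-0.771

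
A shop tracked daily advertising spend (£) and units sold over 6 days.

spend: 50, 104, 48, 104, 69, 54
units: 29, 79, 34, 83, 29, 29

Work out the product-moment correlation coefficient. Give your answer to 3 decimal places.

n = 6, Σx = 429, Σy = 283, Σx² = 34113, Σy² = 16809, Σxy = 23497
nΣxy − ΣxΣy = 140982 − 121407 = 19575
nΣx² − (Σx)² = 204678 − 184041 = 20637; nΣy² − (Σy)² = 100854 − 80089 = 20765
r = 19575 / √(20637 × 20765) = 19575 / 20700.9011 ≈ 0.946

0.946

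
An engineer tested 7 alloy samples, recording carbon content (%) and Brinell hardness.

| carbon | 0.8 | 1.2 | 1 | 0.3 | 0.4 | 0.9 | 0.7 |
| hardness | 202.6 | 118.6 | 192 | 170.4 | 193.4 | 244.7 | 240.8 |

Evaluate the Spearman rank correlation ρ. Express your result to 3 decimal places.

Rank carbon: 4, 7, 6, 1, 2, 5, 3
Rank hardness: 5, 1, 3, 2, 4, 7, 6
d = rank(carbon) − rank(hardness): -1, 6, 3, -1, -2, -2, -3; Σd² = 64
ρ = 1 − 6Σd² / [n(n²−1)] = 1 − 6×64 / (7×48) = 1 − 384/336 ≈ -0.143

-0.143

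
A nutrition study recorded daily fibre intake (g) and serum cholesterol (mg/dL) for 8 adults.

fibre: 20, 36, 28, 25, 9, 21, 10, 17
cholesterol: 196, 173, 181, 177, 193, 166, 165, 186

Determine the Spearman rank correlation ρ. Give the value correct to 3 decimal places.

-0.238

Rank fibre: 4, 8, 7, 6, 1, 5, 2, 3
Rank cholesterol: 8, 3, 5, 4, 7, 2, 1, 6
d = rank(fibre) − rank(cholesterol): -4, 5, 2, 2, -6, 3, 1, -3; Σd² = 104
ρ = 1 − 6Σd² / [n(n²−1)] = 1 − 6×104 / (8×63) = 1 − 624/504 ≈ -0.238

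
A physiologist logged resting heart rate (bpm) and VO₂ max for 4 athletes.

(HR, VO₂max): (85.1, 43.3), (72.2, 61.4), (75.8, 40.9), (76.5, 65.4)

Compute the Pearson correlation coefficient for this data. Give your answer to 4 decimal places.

n = 4, Σx = 309.6, Σy = 211, Σx² = 24052.74, Σy² = 11594.82, Σxy = 16221.23
nΣxy − ΣxΣy = 64884.92 − 65325.6 = -440.68
nΣx² − (Σx)² = 96210.96 − 95852.16 = 358.8; nΣy² − (Σy)² = 46379.28 − 44521 = 1858.28
r = -440.68 / √(358.8 × 1858.28) = -440.68 / 816.5481 ≈ -0.5397

-0.5397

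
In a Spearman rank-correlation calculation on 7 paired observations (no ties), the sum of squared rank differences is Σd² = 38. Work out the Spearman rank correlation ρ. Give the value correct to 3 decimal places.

0.321

ρ = 1 − 6Σd² / [n(n²−1)] = 1 − 6×38 / (7×48)
  = 1 − 228/336 = 1 − 0.6786 ≈ 0.321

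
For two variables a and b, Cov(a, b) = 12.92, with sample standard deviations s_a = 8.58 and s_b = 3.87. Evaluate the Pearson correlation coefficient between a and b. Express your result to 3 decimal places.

r = Cov(a,b) / (s_a · s_b) = 12.92 / (8.58 × 3.87)
  = 12.92 / 33.2046 ≈ 0.389

0.389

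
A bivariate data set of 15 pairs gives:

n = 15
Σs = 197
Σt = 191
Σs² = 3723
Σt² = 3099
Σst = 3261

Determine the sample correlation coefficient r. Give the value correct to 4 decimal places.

0.8647

r = (nΣst − ΣsΣt) / √[(nΣs² − (Σs)²)(nΣt² − (Σt)²)]
Numerator: 15×3261 − 197×191 = 11288
Denominator: √[(55845 − 38809)(46485 − 36481)] = √[17036 × 10004] = 13054.8131
r = 11288 / 13054.8131 ≈ 0.8647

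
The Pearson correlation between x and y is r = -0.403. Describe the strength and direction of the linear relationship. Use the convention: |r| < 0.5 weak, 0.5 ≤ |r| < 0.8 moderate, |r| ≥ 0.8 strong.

weak negative

r = -0.403 < 0 so the relationship is negative.
|r| = 0.403, which falls in the weak range.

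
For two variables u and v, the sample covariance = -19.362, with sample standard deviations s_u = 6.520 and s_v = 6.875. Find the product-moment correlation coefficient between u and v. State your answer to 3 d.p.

-0.432

r = Cov(u,v) / (s_u · s_v) = -19.362 / (6.520 × 6.875)
  = -19.362 / 44.8250 ≈ -0.432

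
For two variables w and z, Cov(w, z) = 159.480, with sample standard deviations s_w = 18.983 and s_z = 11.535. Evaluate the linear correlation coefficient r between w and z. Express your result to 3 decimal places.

0.728

r = Cov(w,z) / (s_w · s_z) = 159.480 / (18.983 × 11.535)
  = 159.480 / 218.9689 ≈ 0.728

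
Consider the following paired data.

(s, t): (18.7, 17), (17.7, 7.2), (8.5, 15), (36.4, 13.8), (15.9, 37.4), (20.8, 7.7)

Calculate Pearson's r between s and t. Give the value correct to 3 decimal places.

n = 6, Σs = 118, Σt = 98.1, Σs² = 2745.64, Σt² = 2214.33, Σst = 1829.98
nΣst − ΣsΣt = 10979.88 − 11575.8 = -595.92
nΣs² − (Σs)² = 16473.84 − 13924 = 2549.84; nΣt² − (Σt)² = 13285.98 − 9623.61 = 3662.37
r = -595.92 / √(2549.84 × 3662.37) = -595.92 / 3055.8890 ≈ -0.195

-0.195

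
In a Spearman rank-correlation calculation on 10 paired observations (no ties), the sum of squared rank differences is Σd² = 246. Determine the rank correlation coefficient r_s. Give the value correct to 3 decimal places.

ρ = 1 − 6Σd² / [n(n²−1)] = 1 − 6×246 / (10×99)
  = 1 − 1476/990 = 1 − 1.4909 ≈ -0.491

-0.491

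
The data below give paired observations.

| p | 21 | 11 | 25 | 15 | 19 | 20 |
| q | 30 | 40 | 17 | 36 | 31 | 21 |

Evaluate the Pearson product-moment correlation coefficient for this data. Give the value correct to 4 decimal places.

n = 6, Σp = 111, Σq = 175, Σp² = 2173, Σq² = 5487, Σpq = 3044
nΣpq − ΣpΣq = 18264 − 19425 = -1161
nΣp² − (Σp)² = 13038 − 12321 = 717; nΣq² − (Σq)² = 32922 − 30625 = 2297
r = -1161 / √(717 × 2297) = -1161 / 1283.3351 ≈ -0.9047

-0.9047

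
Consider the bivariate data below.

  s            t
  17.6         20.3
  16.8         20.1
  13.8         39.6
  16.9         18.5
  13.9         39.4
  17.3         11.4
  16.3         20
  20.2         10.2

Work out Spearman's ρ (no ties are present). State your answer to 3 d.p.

Rank s: 7, 4, 1, 5, 2, 6, 3, 8
Rank t: 6, 5, 8, 3, 7, 2, 4, 1
d = rank(s) − rank(t): 1, -1, -7, 2, -5, 4, -1, 7; Σd² = 146
ρ = 1 − 6Σd² / [n(n²−1)] = 1 − 6×146 / (8×63) = 1 − 876/504 ≈ -0.738

-0.738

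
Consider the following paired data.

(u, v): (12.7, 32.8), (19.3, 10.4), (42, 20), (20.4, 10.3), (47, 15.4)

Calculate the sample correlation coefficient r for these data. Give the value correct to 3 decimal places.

n = 5, Σu = 141.4, Σv = 88.9, Σu² = 4922.94, Σv² = 1927.25, Σuv = 2391.2
nΣuv − ΣuΣv = 11956 − 12570.46 = -614.46
nΣu² − (Σu)² = 24614.7 − 19993.96 = 4620.74; nΣv² − (Σv)² = 9636.25 − 7903.21 = 1733.04
r = -614.46 / √(4620.74 × 1733.04) = -614.46 / 2829.8281 ≈ -0.217

-0.217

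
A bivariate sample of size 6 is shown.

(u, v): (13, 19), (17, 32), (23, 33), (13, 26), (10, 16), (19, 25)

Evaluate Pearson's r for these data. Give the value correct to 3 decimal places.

n = 6, Σu = 95, Σv = 151, Σu² = 1617, Σv² = 4031, Σuv = 2523
nΣuv − ΣuΣv = 15138 − 14345 = 793
nΣu² − (Σu)² = 9702 − 9025 = 677; nΣv² − (Σv)² = 24186 − 22801 = 1385
r = 793 / √(677 × 1385) = 793 / 968.3207 ≈ 0.819

0.819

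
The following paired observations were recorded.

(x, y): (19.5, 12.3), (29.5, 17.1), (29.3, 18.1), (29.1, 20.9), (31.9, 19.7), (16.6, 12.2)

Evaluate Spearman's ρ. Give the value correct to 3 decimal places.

Rank x: 2, 5, 4, 3, 6, 1
Rank y: 2, 3, 4, 6, 5, 1
d = rank(x) − rank(y): 0, 2, 0, -3, 1, 0; Σd² = 14
ρ = 1 − 6Σd² / [n(n²−1)] = 1 − 6×14 / (6×35) = 1 − 84/210 ≈ 0.600

0.600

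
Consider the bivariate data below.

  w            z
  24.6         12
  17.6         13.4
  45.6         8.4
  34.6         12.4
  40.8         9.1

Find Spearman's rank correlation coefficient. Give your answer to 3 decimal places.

Rank w: 2, 1, 5, 3, 4
Rank z: 3, 5, 1, 4, 2
d = rank(w) − rank(z): -1, -4, 4, -1, 2; Σd² = 38
ρ = 1 − 6Σd² / [n(n²−1)] = 1 − 6×38 / (5×24) = 1 − 228/120 ≈ -0.900

-0.900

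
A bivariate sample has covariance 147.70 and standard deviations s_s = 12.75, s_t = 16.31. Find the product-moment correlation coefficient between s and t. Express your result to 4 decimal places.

0.7103

r = Cov(s,t) / (s_s · s_t) = 147.70 / (12.75 × 16.31)
  = 147.70 / 207.9525 ≈ 0.7103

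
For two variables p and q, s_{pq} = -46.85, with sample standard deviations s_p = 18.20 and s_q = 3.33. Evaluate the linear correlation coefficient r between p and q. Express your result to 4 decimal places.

r = Cov(p,q) / (s_p · s_q) = -46.85 / (18.20 × 3.33)
  = -46.85 / 60.6060 ≈ -0.7730

-0.7730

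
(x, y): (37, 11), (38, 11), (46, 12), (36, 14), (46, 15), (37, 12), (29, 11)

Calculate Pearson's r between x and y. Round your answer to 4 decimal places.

0.5075

n = 7, Σx = 269, Σy = 86, Σx² = 10551, Σy² = 1072, Σxy = 3334
nΣxy − ΣxΣy = 23338 − 23134 = 204
nΣx² − (Σx)² = 73857 − 72361 = 1496; nΣy² − (Σy)² = 7504 − 7396 = 108
r = 204 / √(1496 × 108) = 204 / 401.9552 ≈ 0.5075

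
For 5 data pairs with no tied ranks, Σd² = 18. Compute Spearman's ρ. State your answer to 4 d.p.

0.1000

ρ = 1 − 6Σd² / [n(n²−1)] = 1 − 6×18 / (5×24)
  = 1 − 108/120 = 1 − 0.90000 ≈ 0.1000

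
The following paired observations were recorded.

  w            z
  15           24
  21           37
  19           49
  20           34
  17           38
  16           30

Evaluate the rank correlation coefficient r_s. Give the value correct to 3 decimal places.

0.543

Rank w: 1, 6, 4, 5, 3, 2
Rank z: 1, 4, 6, 3, 5, 2
d = rank(w) − rank(z): 0, 2, -2, 2, -2, 0; Σd² = 16
ρ = 1 − 6Σd² / [n(n²−1)] = 1 − 6×16 / (6×35) = 1 − 96/210 ≈ 0.543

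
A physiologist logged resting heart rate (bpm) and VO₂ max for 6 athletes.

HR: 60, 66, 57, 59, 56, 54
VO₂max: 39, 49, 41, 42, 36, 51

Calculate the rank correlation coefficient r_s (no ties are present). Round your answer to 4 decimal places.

-0.0286

Rank HR: 5, 6, 3, 4, 2, 1
Rank VO₂max: 2, 5, 3, 4, 1, 6
d = rank(HR) − rank(VO₂max): 3, 1, 0, 0, 1, -5; Σd² = 36
ρ = 1 − 6Σd² / [n(n²−1)] = 1 − 6×36 / (6×35) = 1 − 216/210 ≈ -0.0286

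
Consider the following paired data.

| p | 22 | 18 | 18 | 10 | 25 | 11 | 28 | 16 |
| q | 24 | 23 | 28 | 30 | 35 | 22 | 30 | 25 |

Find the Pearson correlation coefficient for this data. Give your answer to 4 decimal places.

0.4521

n = 8, Σp = 148, Σq = 217, Σp² = 3018, Σq² = 6023, Σpq = 4103
nΣpq − ΣpΣq = 32824 − 32116 = 708
nΣp² − (Σp)² = 24144 − 21904 = 2240; nΣq² − (Σq)² = 48184 − 47089 = 1095
r = 708 / √(2240 × 1095) = 708 / 1566.1418 ≈ 0.4521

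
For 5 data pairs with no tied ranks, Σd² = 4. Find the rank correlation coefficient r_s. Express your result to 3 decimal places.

0.800

ρ = 1 − 6Σd² / [n(n²−1)] = 1 − 6×4 / (5×24)
  = 1 − 24/120 = 1 − 0.2000 ≈ 0.800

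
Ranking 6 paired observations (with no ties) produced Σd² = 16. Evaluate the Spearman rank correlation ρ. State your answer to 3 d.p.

ρ = 1 − 6Σd² / [n(n²−1)] = 1 − 6×16 / (6×35)
  = 1 − 96/210 = 1 − 0.4571 ≈ 0.543

0.543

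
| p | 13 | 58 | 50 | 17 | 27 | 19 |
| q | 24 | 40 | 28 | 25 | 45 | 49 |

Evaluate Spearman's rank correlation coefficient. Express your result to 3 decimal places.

Rank p: 1, 6, 5, 2, 4, 3
Rank q: 1, 4, 3, 2, 5, 6
d = rank(p) − rank(q): 0, 2, 2, 0, -1, -3; Σd² = 18
ρ = 1 − 6Σd² / [n(n²−1)] = 1 − 6×18 / (6×35) = 1 − 108/210 ≈ 0.486

0.486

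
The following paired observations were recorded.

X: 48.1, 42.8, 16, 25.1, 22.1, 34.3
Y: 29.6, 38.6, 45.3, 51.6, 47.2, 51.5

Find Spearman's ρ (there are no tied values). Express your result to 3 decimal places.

-0.486

Rank X: 6, 5, 1, 3, 2, 4
Rank Y: 1, 2, 3, 6, 4, 5
d = rank(X) − rank(Y): 5, 3, -2, -3, -2, -1; Σd² = 52
ρ = 1 − 6Σd² / [n(n²−1)] = 1 − 6×52 / (6×35) = 1 − 312/210 ≈ -0.486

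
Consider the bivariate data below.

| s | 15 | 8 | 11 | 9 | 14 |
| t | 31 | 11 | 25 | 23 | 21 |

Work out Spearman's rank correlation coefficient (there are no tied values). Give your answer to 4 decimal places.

0.7000

Rank s: 5, 1, 3, 2, 4
Rank t: 5, 1, 4, 3, 2
d = rank(s) − rank(t): 0, 0, -1, -1, 2; Σd² = 6
ρ = 1 − 6Σd² / [n(n²−1)] = 1 − 6×6 / (5×24) = 1 − 36/120 ≈ 0.7000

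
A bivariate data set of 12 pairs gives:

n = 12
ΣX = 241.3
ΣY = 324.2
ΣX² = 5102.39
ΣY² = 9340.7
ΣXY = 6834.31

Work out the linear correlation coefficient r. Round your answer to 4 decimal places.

0.8260

r = (nΣXY − ΣXΣY) / √[(nΣX² − (ΣX)²)(nΣY² − (ΣY)²)]
Numerator: 12×6834.31 − 241.3×324.2 = 3782.26
Denominator: √[(61228.68 − 58225.69)(112088.4 − 105105.64)] = √[3002.99 × 6982.76] = 4579.2094
r = 3782.26 / 4579.2094 ≈ 0.8260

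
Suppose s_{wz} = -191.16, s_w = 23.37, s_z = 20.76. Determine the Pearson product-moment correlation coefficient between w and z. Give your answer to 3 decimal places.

r = Cov(w,z) / (s_w · s_z) = -191.16 / (23.37 × 20.76)
  = -191.16 / 485.1612 ≈ -0.394

-0.394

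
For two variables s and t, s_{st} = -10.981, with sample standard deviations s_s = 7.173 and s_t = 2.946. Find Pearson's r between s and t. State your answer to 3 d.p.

r = Cov(s,t) / (s_s · s_t) = -10.981 / (7.173 × 2.946)
  = -10.981 / 21.1317 ≈ -0.520

-0.520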